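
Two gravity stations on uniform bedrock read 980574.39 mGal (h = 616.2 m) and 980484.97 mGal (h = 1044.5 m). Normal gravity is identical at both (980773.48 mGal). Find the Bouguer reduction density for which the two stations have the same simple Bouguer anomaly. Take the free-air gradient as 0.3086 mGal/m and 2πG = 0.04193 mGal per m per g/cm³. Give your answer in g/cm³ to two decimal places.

Δg_obs = 980484.97 − 980574.39 = -89.42 mGal over Δh = 1044.5 − 616.2 = 428.3 m
Equal Bouguer anomalies ⇒ Δg_obs + (0.3086 − 0.04193ρ)·Δh = 0
0.3086 − 0.04193ρ = −Δg_obs/Δh = 0.20878
ρ = (0.3086 − 0.20878) / 0.04193 = 2.38 g/cm³

2.38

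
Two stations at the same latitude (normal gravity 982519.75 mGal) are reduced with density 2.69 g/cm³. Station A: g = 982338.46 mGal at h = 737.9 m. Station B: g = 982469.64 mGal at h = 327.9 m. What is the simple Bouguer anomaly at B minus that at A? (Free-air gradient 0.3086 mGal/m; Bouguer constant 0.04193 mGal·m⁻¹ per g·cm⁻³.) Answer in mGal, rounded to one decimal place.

50.9

Δg_SB(A) = 982338.46 − 982519.75 + 0.3086×737.9 − 0.04193×2.69×737.9 = -36.80 mGal
Δg_SB(B) = 982469.64 − 982519.75 + 0.3086×327.9 − 0.04193×2.69×327.9 = 14.10 mGal
Difference = 14.10 − (-36.80) = 50.90 mGal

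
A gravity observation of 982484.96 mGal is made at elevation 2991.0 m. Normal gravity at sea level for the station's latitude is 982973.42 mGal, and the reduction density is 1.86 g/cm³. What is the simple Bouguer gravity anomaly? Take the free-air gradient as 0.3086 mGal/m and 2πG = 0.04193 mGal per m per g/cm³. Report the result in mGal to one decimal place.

201.3

Free-air correction = 0.3086 × 2991.0 = 923.02 mGal
Free-air anomaly = 982484.96 − 982973.42 + (923.02) = 434.56 mGal
Bouguer slab correction = 0.04193 × 1.86 × 2991.0 = 233.27 mGal
Simple Bouguer anomaly = 434.56 − (233.27) = 201.29 mGal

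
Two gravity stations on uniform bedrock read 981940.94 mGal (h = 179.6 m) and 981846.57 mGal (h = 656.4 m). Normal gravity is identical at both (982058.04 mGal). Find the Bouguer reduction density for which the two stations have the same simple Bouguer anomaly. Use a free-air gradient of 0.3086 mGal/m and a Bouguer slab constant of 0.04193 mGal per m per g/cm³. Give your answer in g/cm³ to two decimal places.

Δg_obs = 981846.57 − 981940.94 = -94.37 mGal over Δh = 656.4 − 179.6 = 476.8 m
Equal Bouguer anomalies ⇒ Δg_obs + (0.3086 − 0.04193ρ)·Δh = 0
0.3086 − 0.04193ρ = −Δg_obs/Δh = 0.19792
ρ = (0.3086 − 0.19792) / 0.04193 = 2.64 g/cm³

2.64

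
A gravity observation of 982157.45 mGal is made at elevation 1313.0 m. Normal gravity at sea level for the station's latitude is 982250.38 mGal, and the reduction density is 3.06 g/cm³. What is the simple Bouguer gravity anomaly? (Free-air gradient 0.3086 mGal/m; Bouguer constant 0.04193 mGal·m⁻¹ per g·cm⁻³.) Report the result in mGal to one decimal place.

Free-air correction = 0.3086 × 1313.0 = 405.19 mGal
Free-air anomaly = 982157.45 − 982250.38 + (405.19) = 312.26 mGal
Bouguer slab correction = 0.04193 × 3.06 × 1313.0 = 168.47 mGal
Simple Bouguer anomaly = 312.26 − (168.47) = 143.79 mGal

143.8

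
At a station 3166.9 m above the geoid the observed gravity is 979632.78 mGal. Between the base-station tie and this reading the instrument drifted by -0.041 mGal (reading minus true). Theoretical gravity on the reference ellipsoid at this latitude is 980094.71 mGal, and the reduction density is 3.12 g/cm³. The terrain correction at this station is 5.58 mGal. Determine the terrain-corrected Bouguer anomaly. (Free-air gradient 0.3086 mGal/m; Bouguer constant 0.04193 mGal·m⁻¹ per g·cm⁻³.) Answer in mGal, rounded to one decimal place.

106.7

Drift-corrected reading = 979632.78 − (-0.041) = 979632.821 mGal
Free-air correction = 0.3086 × 3166.9 = 977.31 mGal
Free-air anomaly = 979632.821 − 980094.71 + (977.31) = 515.421 mGal
Bouguer slab correction = 0.04193 × 3.12 × 3166.9 = 414.30 mGal
Simple Bouguer anomaly = 515.421 − (414.30) = 101.121 mGal
Complete Bouguer anomaly = 101.121 + 5.58 = 106.701 mGal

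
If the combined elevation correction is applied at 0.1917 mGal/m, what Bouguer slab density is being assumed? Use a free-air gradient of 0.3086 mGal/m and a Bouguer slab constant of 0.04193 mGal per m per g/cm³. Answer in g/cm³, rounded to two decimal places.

2.79

0.1917 = 0.3086 − 0.04193 × ρ
ρ = (0.3086 − 0.1917) / 0.04193 = 2.79 g/cm³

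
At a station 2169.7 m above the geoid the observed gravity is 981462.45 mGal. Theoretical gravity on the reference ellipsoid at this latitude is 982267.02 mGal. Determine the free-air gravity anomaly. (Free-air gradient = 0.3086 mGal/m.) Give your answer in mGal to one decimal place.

Free-air correction = 0.3086 × 2169.7 = 669.57 mGal
Free-air anomaly = 981462.45 − 982267.02 + (669.57) = -135.00 mGal

-135.0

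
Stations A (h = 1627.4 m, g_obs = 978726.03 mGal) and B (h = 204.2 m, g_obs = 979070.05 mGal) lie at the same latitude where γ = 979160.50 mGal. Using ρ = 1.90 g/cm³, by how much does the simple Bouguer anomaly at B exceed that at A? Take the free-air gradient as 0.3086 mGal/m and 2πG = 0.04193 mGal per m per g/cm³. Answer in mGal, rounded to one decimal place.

Δg_SB(A) = 978726.03 − 979160.50 + 0.3086×1627.4 − 0.04193×1.90×1627.4 = -61.90 mGal
Δg_SB(B) = 979070.05 − 979160.50 + 0.3086×204.2 − 0.04193×1.90×204.2 = -43.70 mGal
Difference = -43.70 − (-61.90) = 18.20 mGal

18.2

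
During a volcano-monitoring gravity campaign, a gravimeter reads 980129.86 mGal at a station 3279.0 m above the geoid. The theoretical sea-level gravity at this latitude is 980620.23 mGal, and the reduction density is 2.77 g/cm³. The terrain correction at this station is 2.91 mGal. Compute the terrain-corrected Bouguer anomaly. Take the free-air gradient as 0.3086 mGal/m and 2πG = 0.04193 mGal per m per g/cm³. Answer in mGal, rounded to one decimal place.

143.6

Free-air correction = 0.3086 × 3279.0 = 1011.90 mGal
Free-air anomaly = 980129.86 − 980620.23 + (1011.90) = 521.53 mGal
Bouguer slab correction = 0.04193 × 2.77 × 3279.0 = 380.84 mGal
Simple Bouguer anomaly = 521.53 − (380.84) = 140.69 mGal
Complete Bouguer anomaly = 140.69 + 2.91 = 143.60 mGal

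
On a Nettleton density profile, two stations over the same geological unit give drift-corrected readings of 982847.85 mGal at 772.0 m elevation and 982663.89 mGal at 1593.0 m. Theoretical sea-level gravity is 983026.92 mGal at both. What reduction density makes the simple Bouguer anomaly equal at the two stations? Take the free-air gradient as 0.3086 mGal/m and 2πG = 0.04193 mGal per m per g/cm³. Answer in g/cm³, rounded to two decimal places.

Δg_obs = 982663.89 − 982847.85 = -183.96 mGal over Δh = 1593.0 − 772.0 = 821.0 m
Equal Bouguer anomalies ⇒ Δg_obs + (0.3086 − 0.04193ρ)·Δh = 0
0.3086 − 0.04193ρ = −Δg_obs/Δh = 0.22407
ρ = (0.3086 − 0.22407) / 0.04193 = 2.02 g/cm³

2.02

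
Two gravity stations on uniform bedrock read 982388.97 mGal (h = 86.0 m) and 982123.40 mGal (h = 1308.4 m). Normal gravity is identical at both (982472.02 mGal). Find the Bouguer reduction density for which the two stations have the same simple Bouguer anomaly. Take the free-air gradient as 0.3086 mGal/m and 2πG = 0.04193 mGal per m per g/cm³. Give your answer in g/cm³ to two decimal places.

Δg_obs = 982123.40 − 982388.97 = -265.57 mGal over Δh = 1308.4 − 86.0 = 1222.4 m
Equal Bouguer anomalies ⇒ Δg_obs + (0.3086 − 0.04193ρ)·Δh = 0
0.3086 − 0.04193ρ = −Δg_obs/Δh = 0.21725
ρ = (0.3086 − 0.21725) / 0.04193 = 2.18 g/cm³

2.18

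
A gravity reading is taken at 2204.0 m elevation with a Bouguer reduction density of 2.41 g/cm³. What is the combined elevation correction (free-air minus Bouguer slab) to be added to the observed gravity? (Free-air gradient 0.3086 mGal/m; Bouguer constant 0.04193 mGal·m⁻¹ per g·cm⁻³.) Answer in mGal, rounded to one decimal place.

Combined gradient = 0.3086 − 0.04193 × 2.41 = 0.2075487 mGal/m
Combined elevation correction = 0.2075487 × 2204.0 = 457.4 mGal

457.4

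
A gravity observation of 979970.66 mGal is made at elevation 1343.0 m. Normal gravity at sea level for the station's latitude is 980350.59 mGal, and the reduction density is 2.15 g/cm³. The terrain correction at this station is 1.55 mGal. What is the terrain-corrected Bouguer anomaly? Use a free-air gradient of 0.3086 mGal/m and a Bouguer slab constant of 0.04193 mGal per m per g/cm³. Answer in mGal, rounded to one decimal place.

Free-air correction = 0.3086 × 1343.0 = 414.45 mGal
Free-air anomaly = 979970.66 − 980350.59 + (414.45) = 34.52 mGal
Bouguer slab correction = 0.04193 × 2.15 × 1343.0 = 121.07 mGal
Simple Bouguer anomaly = 34.52 − (121.07) = -86.55 mGal
Complete Bouguer anomaly = -86.55 + 1.55 = -85.00 mGal

-85.0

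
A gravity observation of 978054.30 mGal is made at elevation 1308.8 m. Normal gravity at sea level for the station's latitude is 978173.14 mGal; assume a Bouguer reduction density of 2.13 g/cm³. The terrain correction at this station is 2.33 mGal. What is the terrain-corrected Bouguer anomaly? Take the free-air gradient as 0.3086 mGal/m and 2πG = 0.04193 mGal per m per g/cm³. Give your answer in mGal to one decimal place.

Free-air correction = 0.3086 × 1308.8 = 403.90 mGal
Free-air anomaly = 978054.30 − 978173.14 + (403.90) = 285.06 mGal
Bouguer slab correction = 0.04193 × 2.13 × 1308.8 = 116.89 mGal
Simple Bouguer anomaly = 285.06 − (116.89) = 168.17 mGal
Complete Bouguer anomaly = 168.17 + 2.33 = 170.50 mGal

170.5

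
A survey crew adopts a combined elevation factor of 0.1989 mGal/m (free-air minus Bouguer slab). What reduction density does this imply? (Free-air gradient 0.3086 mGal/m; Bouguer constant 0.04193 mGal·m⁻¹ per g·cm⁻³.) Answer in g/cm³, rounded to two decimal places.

0.1989 = 0.3086 − 0.04193 × ρ
ρ = (0.3086 − 0.1989) / 0.04193 = 2.62 g/cm³

2.62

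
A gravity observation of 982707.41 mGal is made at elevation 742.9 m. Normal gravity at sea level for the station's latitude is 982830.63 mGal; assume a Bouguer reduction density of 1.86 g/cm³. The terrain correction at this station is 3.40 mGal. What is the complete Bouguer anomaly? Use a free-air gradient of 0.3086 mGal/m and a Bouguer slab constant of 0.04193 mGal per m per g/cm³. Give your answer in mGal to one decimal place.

51.5

Free-air correction = 0.3086 × 742.9 = 229.26 mGal
Free-air anomaly = 982707.41 − 982830.63 + (229.26) = 106.04 mGal
Bouguer slab correction = 0.04193 × 1.86 × 742.9 = 57.94 mGal
Simple Bouguer anomaly = 106.04 − (57.94) = 48.10 mGal
Complete Bouguer anomaly = 48.10 + 3.40 = 51.50 mGal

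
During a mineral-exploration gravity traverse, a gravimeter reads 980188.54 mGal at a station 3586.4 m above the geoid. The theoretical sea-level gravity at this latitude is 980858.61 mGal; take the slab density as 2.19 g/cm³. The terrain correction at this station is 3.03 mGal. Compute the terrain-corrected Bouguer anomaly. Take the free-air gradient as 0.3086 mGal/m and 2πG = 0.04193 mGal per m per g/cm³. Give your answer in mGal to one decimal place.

110.4

Free-air correction = 0.3086 × 3586.4 = 1106.76 mGal
Free-air anomaly = 980188.54 − 980858.61 + (1106.76) = 436.69 mGal
Bouguer slab correction = 0.04193 × 2.19 × 3586.4 = 329.33 mGal
Simple Bouguer anomaly = 436.69 − (329.33) = 107.36 mGal
Complete Bouguer anomaly = 107.36 + 3.03 = 110.39 mGal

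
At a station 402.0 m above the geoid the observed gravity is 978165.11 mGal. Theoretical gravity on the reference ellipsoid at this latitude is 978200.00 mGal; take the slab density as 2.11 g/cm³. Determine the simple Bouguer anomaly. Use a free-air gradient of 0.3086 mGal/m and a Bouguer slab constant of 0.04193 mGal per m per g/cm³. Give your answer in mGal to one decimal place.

53.6

Free-air correction = 0.3086 × 402.0 = 124.06 mGal
Free-air anomaly = 978165.11 − 978200.00 + (124.06) = 89.17 mGal
Bouguer slab correction = 0.04193 × 2.11 × 402.0 = 35.57 mGal
Simple Bouguer anomaly = 89.17 − (35.57) = 53.60 mGal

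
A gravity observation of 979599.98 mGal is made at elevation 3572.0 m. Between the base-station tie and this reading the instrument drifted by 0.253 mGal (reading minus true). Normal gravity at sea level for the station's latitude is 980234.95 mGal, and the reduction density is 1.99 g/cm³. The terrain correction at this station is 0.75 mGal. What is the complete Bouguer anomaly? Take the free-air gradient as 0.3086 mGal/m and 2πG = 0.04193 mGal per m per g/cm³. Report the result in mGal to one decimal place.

169.8

Drift-corrected reading = 979599.98 − (0.253) = 979599.727 mGal
Free-air correction = 0.3086 × 3572.0 = 1102.32 mGal
Free-air anomaly = 979599.727 − 980234.95 + (1102.32) = 467.097 mGal
Bouguer slab correction = 0.04193 × 1.99 × 3572.0 = 298.05 mGal
Simple Bouguer anomaly = 467.097 − (298.05) = 169.047 mGal
Complete Bouguer anomaly = 169.047 + 0.75 = 169.797 mGal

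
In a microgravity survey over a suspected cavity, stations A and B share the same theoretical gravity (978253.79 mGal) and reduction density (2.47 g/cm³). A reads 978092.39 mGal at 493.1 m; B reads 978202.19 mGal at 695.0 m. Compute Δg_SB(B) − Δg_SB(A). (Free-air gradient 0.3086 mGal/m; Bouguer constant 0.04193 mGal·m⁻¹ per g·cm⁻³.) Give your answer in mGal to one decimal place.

Δg_SB(A) = 978092.39 − 978253.79 + 0.3086×493.1 − 0.04193×2.47×493.1 = -60.30 mGal
Δg_SB(B) = 978202.19 − 978253.79 + 0.3086×695.0 − 0.04193×2.47×695.0 = 90.90 mGal
Difference = 90.90 − (-60.30) = 151.20 mGal

151.2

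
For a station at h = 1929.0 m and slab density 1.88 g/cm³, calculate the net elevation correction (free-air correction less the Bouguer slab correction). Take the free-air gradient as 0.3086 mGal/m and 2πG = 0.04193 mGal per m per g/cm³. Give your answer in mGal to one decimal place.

Combined gradient = 0.3086 − 0.04193 × 1.88 = 0.2297716 mGal/m
Combined elevation correction = 0.2297716 × 1929.0 = 443.2 mGal

443.2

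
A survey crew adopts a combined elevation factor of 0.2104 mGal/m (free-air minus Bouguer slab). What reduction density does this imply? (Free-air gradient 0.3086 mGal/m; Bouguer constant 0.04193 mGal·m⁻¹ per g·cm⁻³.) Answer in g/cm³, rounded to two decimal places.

0.2104 = 0.3086 − 0.04193 × ρ
ρ = (0.3086 − 0.2104) / 0.04193 = 2.34 g/cm³

2.34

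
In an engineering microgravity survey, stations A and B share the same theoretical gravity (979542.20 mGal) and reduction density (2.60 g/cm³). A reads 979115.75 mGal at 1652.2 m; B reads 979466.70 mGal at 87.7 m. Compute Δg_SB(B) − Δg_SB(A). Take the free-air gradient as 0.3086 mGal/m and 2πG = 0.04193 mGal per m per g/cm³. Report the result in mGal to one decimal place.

38.7

Δg_SB(A) = 979115.75 − 979542.20 + 0.3086×1652.2 − 0.04193×2.60×1652.2 = -96.70 mGal
Δg_SB(B) = 979466.70 − 979542.20 + 0.3086×87.7 − 0.04193×2.60×87.7 = -58.00 mGal
Difference = -58.00 − (-96.70) = 38.70 mGal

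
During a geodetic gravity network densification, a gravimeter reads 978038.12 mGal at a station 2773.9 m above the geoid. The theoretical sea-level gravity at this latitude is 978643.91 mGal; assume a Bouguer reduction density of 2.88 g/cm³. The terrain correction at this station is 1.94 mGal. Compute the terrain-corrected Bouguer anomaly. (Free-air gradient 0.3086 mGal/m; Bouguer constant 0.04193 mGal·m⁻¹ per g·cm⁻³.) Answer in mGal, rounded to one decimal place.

Free-air correction = 0.3086 × 2773.9 = 856.03 mGal
Free-air anomaly = 978038.12 − 978643.91 + (856.03) = 250.24 mGal
Bouguer slab correction = 0.04193 × 2.88 × 2773.9 = 334.97 mGal
Simple Bouguer anomaly = 250.24 − (334.97) = -84.73 mGal
Complete Bouguer anomaly = -84.73 + 1.94 = -82.79 mGal

-82.8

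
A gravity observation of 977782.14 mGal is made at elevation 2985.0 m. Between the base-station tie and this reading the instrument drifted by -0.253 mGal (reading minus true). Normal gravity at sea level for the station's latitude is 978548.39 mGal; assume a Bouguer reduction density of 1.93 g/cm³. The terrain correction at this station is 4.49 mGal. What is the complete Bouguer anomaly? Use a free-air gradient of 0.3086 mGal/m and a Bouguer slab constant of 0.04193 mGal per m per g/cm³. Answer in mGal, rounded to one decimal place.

Drift-corrected reading = 977782.14 − (-0.253) = 977782.393 mGal
Free-air correction = 0.3086 × 2985.0 = 921.17 mGal
Free-air anomaly = 977782.393 − 978548.39 + (921.17) = 155.173 mGal
Bouguer slab correction = 0.04193 × 1.93 × 2985.0 = 241.56 mGal
Simple Bouguer anomaly = 155.173 − (241.56) = -86.387 mGal
Complete Bouguer anomaly = -86.387 + 4.49 = -81.897 mGal

-81.9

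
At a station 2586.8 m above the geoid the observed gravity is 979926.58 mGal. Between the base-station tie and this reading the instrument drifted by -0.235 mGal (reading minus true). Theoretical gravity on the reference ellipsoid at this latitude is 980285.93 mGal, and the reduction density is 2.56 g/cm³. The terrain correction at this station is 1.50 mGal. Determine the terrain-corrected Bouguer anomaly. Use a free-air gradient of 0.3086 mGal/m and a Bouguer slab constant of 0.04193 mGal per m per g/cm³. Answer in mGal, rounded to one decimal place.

163.0

Drift-corrected reading = 979926.58 − (-0.235) = 979926.815 mGal
Free-air correction = 0.3086 × 2586.8 = 798.29 mGal
Free-air anomaly = 979926.815 − 980285.93 + (798.29) = 439.175 mGal
Bouguer slab correction = 0.04193 × 2.56 × 2586.8 = 277.67 mGal
Simple Bouguer anomaly = 439.175 − (277.67) = 161.505 mGal
Complete Bouguer anomaly = 161.505 + 1.50 = 163.005 mGal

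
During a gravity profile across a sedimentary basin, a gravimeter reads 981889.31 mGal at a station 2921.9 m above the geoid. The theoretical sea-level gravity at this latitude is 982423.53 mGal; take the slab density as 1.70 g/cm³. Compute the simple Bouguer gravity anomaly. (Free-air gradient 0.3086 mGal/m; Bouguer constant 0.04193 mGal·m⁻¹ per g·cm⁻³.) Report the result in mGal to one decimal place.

Free-air correction = 0.3086 × 2921.9 = 901.70 mGal
Free-air anomaly = 981889.31 − 982423.53 + (901.70) = 367.48 mGal
Bouguer slab correction = 0.04193 × 1.70 × 2921.9 = 208.28 mGal
Simple Bouguer anomaly = 367.48 − (208.28) = 159.20 mGal

159.2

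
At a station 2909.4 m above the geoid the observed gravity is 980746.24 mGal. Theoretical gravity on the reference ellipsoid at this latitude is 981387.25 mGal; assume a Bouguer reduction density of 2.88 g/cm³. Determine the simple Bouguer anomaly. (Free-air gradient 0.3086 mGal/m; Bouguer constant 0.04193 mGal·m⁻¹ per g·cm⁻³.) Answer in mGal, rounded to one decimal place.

-94.5

Free-air correction = 0.3086 × 2909.4 = 897.84 mGal
Free-air anomaly = 980746.24 − 981387.25 + (897.84) = 256.83 mGal
Bouguer slab correction = 0.04193 × 2.88 × 2909.4 = 351.33 mGal
Simple Bouguer anomaly = 256.83 − (351.33) = -94.50 mGal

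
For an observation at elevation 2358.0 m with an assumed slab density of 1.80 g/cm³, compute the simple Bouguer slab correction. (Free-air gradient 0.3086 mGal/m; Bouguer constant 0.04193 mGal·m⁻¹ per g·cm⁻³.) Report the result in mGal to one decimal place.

178.0

Bouguer slab correction = 0.04193 × 1.80 × 2358.0 = 178.0 mGal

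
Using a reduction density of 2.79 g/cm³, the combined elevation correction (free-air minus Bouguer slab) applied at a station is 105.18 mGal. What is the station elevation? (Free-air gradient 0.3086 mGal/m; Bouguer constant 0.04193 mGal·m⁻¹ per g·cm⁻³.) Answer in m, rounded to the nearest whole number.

549

Combined gradient = 0.3086 − 0.04193 × 2.79 = 0.1916153 mGal/m
h = 105.18 / 0.1916153 = 548.91 m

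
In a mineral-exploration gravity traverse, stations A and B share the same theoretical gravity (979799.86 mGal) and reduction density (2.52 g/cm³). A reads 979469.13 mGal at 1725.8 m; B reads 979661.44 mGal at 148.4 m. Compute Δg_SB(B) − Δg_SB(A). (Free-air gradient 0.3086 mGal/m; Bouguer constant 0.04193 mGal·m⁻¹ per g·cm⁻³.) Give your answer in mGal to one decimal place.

-127.8

Δg_SB(A) = 979469.13 − 979799.86 + 0.3086×1725.8 − 0.04193×2.52×1725.8 = 19.50 mGal
Δg_SB(B) = 979661.44 − 979799.86 + 0.3086×148.4 − 0.04193×2.52×148.4 = -108.30 mGal
Difference = -108.30 − (19.50) = -127.80 mGal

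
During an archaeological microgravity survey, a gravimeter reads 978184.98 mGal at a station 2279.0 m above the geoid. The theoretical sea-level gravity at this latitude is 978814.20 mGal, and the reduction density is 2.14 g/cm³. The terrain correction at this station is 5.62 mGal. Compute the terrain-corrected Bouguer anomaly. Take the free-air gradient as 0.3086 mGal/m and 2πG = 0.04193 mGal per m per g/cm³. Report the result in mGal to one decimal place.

-124.8

Free-air correction = 0.3086 × 2279.0 = 703.30 mGal
Free-air anomaly = 978184.98 − 978814.20 + (703.30) = 74.08 mGal
Bouguer slab correction = 0.04193 × 2.14 × 2279.0 = 204.50 mGal
Simple Bouguer anomaly = 74.08 − (204.50) = -130.42 mGal
Complete Bouguer anomaly = -130.42 + 5.62 = -124.80 mGal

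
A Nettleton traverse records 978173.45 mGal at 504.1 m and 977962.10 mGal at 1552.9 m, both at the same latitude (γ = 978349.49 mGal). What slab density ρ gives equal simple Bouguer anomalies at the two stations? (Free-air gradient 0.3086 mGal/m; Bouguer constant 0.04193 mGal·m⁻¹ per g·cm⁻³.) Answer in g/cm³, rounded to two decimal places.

2.55

Δg_obs = 977962.10 − 978173.45 = -211.35 mGal over Δh = 1552.9 − 504.1 = 1048.8 m
Equal Bouguer anomalies ⇒ Δg_obs + (0.3086 − 0.04193ρ)·Δh = 0
0.3086 − 0.04193ρ = −Δg_obs/Δh = 0.20152
ρ = (0.3086 − 0.20152) / 0.04193 = 2.55 g/cm³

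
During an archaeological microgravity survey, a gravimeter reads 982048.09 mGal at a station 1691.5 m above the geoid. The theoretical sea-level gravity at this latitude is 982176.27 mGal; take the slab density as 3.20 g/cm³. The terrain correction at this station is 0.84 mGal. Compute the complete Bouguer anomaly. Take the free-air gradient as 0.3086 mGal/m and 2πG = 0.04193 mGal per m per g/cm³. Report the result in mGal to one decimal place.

167.7

Free-air correction = 0.3086 × 1691.5 = 522.00 mGal
Free-air anomaly = 982048.09 − 982176.27 + (522.00) = 393.82 mGal
Bouguer slab correction = 0.04193 × 3.20 × 1691.5 = 226.96 mGal
Simple Bouguer anomaly = 393.82 − (226.96) = 166.86 mGal
Complete Bouguer anomaly = 166.86 + 0.84 = 167.70 mGal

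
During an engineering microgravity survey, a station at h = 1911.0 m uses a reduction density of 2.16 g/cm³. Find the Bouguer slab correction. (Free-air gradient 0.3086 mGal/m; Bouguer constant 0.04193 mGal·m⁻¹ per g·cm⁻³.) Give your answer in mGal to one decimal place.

Bouguer slab correction = 0.04193 × 2.16 × 1911.0 = 173.1 mGal

173.1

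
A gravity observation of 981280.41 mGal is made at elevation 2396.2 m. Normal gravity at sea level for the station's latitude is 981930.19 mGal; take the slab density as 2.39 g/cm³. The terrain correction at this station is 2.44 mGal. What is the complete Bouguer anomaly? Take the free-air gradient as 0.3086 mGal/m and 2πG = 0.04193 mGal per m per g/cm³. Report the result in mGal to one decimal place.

-148.0

Free-air correction = 0.3086 × 2396.2 = 739.47 mGal
Free-air anomaly = 981280.41 − 981930.19 + (739.47) = 89.69 mGal
Bouguer slab correction = 0.04193 × 2.39 × 2396.2 = 240.13 mGal
Simple Bouguer anomaly = 89.69 − (240.13) = -150.44 mGal
Complete Bouguer anomaly = -150.44 + 2.44 = -148.00 mGal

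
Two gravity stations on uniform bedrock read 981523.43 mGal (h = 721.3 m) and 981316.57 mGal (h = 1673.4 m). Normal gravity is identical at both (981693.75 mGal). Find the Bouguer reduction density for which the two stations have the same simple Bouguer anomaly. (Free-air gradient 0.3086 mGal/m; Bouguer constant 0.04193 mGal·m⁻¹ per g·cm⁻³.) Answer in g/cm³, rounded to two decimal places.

2.18

Δg_obs = 981316.57 − 981523.43 = -206.86 mGal over Δh = 1673.4 − 721.3 = 952.1 m
Equal Bouguer anomalies ⇒ Δg_obs + (0.3086 − 0.04193ρ)·Δh = 0
0.3086 − 0.04193ρ = −Δg_obs/Δh = 0.21727
ρ = (0.3086 − 0.21727) / 0.04193 = 2.18 g/cm³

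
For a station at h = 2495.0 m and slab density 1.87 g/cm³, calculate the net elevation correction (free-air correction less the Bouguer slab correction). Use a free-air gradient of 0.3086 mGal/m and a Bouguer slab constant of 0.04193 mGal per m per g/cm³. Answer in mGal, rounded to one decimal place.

574.3

Combined gradient = 0.3086 − 0.04193 × 1.87 = 0.2301909 mGal/m
Combined elevation correction = 0.2301909 × 2495.0 = 574.3 mGal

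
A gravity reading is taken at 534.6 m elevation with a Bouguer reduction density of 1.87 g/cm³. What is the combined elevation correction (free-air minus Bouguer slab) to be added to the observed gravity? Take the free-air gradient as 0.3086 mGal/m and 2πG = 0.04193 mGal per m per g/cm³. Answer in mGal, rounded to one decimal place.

123.1

Combined gradient = 0.3086 − 0.04193 × 1.87 = 0.2301909 mGal/m
Combined elevation correction = 0.2301909 × 534.6 = 123.1 mGal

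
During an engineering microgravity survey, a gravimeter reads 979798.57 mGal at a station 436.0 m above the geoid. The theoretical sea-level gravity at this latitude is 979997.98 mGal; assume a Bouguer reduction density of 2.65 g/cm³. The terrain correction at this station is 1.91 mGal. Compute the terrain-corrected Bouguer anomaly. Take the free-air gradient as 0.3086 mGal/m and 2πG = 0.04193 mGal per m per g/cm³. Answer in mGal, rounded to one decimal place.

Free-air correction = 0.3086 × 436.0 = 134.55 mGal
Free-air anomaly = 979798.57 − 979997.98 + (134.55) = -64.86 mGal
Bouguer slab correction = 0.04193 × 2.65 × 436.0 = 48.45 mGal
Simple Bouguer anomaly = -64.86 − (48.45) = -113.31 mGal
Complete Bouguer anomaly = -113.31 + 1.91 = -111.40 mGal

-111.4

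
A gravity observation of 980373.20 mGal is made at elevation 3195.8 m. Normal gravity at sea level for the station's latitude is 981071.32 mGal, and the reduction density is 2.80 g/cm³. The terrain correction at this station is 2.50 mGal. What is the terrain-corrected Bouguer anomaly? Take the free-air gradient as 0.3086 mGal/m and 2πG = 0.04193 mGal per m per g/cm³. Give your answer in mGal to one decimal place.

-84.6

Free-air correction = 0.3086 × 3195.8 = 986.22 mGal
Free-air anomaly = 980373.20 − 981071.32 + (986.22) = 288.10 mGal
Bouguer slab correction = 0.04193 × 2.80 × 3195.8 = 375.20 mGal
Simple Bouguer anomaly = 288.10 − (375.20) = -87.10 mGal
Complete Bouguer anomaly = -87.10 + 2.50 = -84.60 mGal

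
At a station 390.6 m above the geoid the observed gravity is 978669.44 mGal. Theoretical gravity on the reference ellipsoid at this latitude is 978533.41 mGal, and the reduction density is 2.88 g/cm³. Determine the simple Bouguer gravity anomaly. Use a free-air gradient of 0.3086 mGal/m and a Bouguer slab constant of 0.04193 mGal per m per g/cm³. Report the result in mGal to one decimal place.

Free-air correction = 0.3086 × 390.6 = 120.54 mGal
Free-air anomaly = 978669.44 − 978533.41 + (120.54) = 256.57 mGal
Bouguer slab correction = 0.04193 × 2.88 × 390.6 = 47.17 mGal
Simple Bouguer anomaly = 256.57 − (47.17) = 209.40 mGal

209.4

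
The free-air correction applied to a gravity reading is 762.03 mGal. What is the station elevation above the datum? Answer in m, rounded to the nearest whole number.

2469

h = 762.03 / 0.3086 = 2469.31 m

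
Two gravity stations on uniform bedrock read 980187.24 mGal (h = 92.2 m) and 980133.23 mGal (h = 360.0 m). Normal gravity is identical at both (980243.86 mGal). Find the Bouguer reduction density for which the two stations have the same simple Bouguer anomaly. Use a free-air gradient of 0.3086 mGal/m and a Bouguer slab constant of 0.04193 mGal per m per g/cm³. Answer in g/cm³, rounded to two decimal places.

Δg_obs = 980133.23 − 980187.24 = -54.01 mGal over Δh = 360.0 − 92.2 = 267.8 m
Equal Bouguer anomalies ⇒ Δg_obs + (0.3086 − 0.04193ρ)·Δh = 0
0.3086 − 0.04193ρ = −Δg_obs/Δh = 0.20168
ρ = (0.3086 − 0.20168) / 0.04193 = 2.55 g/cm³

2.55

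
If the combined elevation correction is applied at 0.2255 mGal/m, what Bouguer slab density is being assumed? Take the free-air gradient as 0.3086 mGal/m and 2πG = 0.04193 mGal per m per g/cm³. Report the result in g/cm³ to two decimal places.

0.2255 = 0.3086 − 0.04193 × ρ
ρ = (0.3086 − 0.2255) / 0.04193 = 1.98 g/cm³

1.98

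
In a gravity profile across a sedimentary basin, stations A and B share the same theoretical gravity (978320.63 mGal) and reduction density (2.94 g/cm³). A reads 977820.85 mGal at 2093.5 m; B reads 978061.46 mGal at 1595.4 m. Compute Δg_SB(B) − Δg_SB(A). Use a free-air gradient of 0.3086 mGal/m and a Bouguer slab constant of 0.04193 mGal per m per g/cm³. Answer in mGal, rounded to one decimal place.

148.3

Δg_SB(A) = 977820.85 − 978320.63 + 0.3086×2093.5 − 0.04193×2.94×2093.5 = -111.80 mGal
Δg_SB(B) = 978061.46 − 978320.63 + 0.3086×1595.4 − 0.04193×2.94×1595.4 = 36.50 mGal
Difference = 36.50 − (-111.80) = 148.30 mGal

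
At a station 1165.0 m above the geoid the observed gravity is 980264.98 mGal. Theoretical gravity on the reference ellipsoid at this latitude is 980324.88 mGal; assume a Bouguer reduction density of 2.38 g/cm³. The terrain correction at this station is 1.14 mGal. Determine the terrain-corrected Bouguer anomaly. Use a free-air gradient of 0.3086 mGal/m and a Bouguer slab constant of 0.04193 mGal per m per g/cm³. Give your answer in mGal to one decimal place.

184.5

Free-air correction = 0.3086 × 1165.0 = 359.52 mGal
Free-air anomaly = 980264.98 − 980324.88 + (359.52) = 299.62 mGal
Bouguer slab correction = 0.04193 × 2.38 × 1165.0 = 116.26 mGal
Simple Bouguer anomaly = 299.62 − (116.26) = 183.36 mGal
Complete Bouguer anomaly = 183.36 + 1.14 = 184.50 mGal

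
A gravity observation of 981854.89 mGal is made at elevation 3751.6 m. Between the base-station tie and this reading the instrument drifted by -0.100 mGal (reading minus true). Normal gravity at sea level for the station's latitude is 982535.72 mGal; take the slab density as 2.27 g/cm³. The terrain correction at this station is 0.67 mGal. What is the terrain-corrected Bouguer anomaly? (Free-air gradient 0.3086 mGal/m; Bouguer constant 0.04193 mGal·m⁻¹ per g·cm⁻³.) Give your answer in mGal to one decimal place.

120.6

Drift-corrected reading = 981854.89 − (-0.100) = 981854.990 mGal
Free-air correction = 0.3086 × 3751.6 = 1157.74 mGal
Free-air anomaly = 981854.990 − 982535.72 + (1157.74) = 477.010 mGal
Bouguer slab correction = 0.04193 × 2.27 × 3751.6 = 357.08 mGal
Simple Bouguer anomaly = 477.010 − (357.08) = 119.930 mGal
Complete Bouguer anomaly = 119.930 + 0.67 = 120.600 mGal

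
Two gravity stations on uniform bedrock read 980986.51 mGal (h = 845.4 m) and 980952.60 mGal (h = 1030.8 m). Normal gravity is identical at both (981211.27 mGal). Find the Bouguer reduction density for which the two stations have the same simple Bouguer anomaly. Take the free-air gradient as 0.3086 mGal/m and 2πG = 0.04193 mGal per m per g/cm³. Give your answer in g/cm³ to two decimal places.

3.00

Δg_obs = 980952.60 − 980986.51 = -33.91 mGal over Δh = 1030.8 − 845.4 = 185.4 m
Equal Bouguer anomalies ⇒ Δg_obs + (0.3086 − 0.04193ρ)·Δh = 0
0.3086 − 0.04193ρ = −Δg_obs/Δh = 0.18290
ρ = (0.3086 − 0.18290) / 0.04193 = 3.00 g/cm³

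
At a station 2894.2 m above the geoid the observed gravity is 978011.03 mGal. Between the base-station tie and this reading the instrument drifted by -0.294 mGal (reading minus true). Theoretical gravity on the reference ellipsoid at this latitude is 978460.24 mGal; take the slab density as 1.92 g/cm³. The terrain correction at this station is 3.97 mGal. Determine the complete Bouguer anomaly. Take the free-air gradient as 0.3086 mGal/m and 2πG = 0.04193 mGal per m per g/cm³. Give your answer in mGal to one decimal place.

Drift-corrected reading = 978011.03 − (-0.294) = 978011.324 mGal
Free-air correction = 0.3086 × 2894.2 = 893.15 mGal
Free-air anomaly = 978011.324 − 978460.24 + (893.15) = 444.234 mGal
Bouguer slab correction = 0.04193 × 1.92 × 2894.2 = 233.00 mGal
Simple Bouguer anomaly = 444.234 − (233.00) = 211.234 mGal
Complete Bouguer anomaly = 211.234 + 3.97 = 215.204 mGal

215.2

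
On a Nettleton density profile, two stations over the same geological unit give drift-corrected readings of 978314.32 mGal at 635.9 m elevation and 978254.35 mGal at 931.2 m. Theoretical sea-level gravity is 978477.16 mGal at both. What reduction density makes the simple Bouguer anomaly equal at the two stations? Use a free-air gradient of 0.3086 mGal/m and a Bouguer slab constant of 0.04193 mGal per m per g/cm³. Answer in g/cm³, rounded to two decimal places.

Δg_obs = 978254.35 − 978314.32 = -59.97 mGal over Δh = 931.2 − 635.9 = 295.3 m
Equal Bouguer anomalies ⇒ Δg_obs + (0.3086 − 0.04193ρ)·Δh = 0
0.3086 − 0.04193ρ = −Δg_obs/Δh = 0.20308
ρ = (0.3086 − 0.20308) / 0.04193 = 2.52 g/cm³

2.52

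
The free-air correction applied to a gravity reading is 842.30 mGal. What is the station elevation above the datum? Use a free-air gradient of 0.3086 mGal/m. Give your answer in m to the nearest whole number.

2729

h = 842.30 / 0.3086 = 2729.42 m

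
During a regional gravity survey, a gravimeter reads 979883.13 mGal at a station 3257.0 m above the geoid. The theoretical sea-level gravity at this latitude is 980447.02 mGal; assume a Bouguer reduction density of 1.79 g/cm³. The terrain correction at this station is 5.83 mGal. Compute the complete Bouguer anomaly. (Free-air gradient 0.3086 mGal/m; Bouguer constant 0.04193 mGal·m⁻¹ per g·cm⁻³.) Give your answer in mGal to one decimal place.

202.6

Free-air correction = 0.3086 × 3257.0 = 1005.11 mGal
Free-air anomaly = 979883.13 − 980447.02 + (1005.11) = 441.22 mGal
Bouguer slab correction = 0.04193 × 1.79 × 3257.0 = 244.45 mGal
Simple Bouguer anomaly = 441.22 − (244.45) = 196.77 mGal
Complete Bouguer anomaly = 196.77 + 5.83 = 202.60 mGal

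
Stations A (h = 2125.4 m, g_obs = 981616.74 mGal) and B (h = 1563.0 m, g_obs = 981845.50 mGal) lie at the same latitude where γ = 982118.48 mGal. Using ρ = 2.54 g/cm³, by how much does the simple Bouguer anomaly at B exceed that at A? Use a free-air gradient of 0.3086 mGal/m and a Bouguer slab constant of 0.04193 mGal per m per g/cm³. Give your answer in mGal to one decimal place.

115.1

Δg_SB(A) = 981616.74 − 982118.48 + 0.3086×2125.4 − 0.04193×2.54×2125.4 = -72.20 mGal
Δg_SB(B) = 981845.50 − 982118.48 + 0.3086×1563.0 − 0.04193×2.54×1563.0 = 42.90 mGal
Difference = 42.90 − (-72.20) = 115.10 mGal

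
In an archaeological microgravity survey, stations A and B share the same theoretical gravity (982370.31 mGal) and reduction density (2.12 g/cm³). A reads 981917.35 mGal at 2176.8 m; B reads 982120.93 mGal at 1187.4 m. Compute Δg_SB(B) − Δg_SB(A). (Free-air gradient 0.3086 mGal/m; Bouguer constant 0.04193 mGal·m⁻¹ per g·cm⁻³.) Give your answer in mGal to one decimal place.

-13.8

Δg_SB(A) = 981917.35 − 982370.31 + 0.3086×2176.8 − 0.04193×2.12×2176.8 = 25.30 mGal
Δg_SB(B) = 982120.93 − 982370.31 + 0.3086×1187.4 − 0.04193×2.12×1187.4 = 11.50 mGal
Difference = 11.50 − (25.30) = -13.80 mGal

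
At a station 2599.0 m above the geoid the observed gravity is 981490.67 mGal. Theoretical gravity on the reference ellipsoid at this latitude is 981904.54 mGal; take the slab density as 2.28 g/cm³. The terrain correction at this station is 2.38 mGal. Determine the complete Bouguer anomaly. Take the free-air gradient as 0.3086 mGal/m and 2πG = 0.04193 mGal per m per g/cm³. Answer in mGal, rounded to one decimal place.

Free-air correction = 0.3086 × 2599.0 = 802.05 mGal
Free-air anomaly = 981490.67 − 981904.54 + (802.05) = 388.18 mGal
Bouguer slab correction = 0.04193 × 2.28 × 2599.0 = 248.47 mGal
Simple Bouguer anomaly = 388.18 − (248.47) = 139.71 mGal
Complete Bouguer anomaly = 139.71 + 2.38 = 142.09 mGal

142.1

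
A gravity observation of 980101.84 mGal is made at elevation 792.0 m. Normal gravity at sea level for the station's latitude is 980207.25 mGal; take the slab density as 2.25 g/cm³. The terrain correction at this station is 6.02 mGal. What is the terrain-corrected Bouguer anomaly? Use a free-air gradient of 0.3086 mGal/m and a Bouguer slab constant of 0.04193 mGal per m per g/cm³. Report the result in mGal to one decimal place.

Free-air correction = 0.3086 × 792.0 = 244.41 mGal
Free-air anomaly = 980101.84 − 980207.25 + (244.41) = 139.00 mGal
Bouguer slab correction = 0.04193 × 2.25 × 792.0 = 74.72 mGal
Simple Bouguer anomaly = 139.00 − (74.72) = 64.28 mGal
Complete Bouguer anomaly = 64.28 + 6.02 = 70.30 mGal

70.3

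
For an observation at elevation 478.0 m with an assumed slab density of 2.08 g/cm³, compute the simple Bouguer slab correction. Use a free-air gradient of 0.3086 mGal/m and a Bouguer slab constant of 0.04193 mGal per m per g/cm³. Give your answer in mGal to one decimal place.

41.7

Bouguer slab correction = 0.04193 × 2.08 × 478.0 = 41.7 mGal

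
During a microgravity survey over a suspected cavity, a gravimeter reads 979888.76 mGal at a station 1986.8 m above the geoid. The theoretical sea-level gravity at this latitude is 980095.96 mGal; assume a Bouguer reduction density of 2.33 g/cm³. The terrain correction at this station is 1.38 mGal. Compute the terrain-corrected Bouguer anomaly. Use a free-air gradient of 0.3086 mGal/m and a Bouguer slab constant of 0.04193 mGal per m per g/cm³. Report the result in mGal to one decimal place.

213.2

Free-air correction = 0.3086 × 1986.8 = 613.13 mGal
Free-air anomaly = 979888.76 − 980095.96 + (613.13) = 405.93 mGal
Bouguer slab correction = 0.04193 × 2.33 × 1986.8 = 194.10 mGal
Simple Bouguer anomaly = 405.93 − (194.10) = 211.83 mGal
Complete Bouguer anomaly = 211.83 + 1.38 = 213.21 mGal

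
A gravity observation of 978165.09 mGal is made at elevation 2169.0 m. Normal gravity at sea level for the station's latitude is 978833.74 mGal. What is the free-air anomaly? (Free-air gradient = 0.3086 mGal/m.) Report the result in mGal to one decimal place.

Free-air correction = 0.3086 × 2169.0 = 669.35 mGal
Free-air anomaly = 978165.09 − 978833.74 + (669.35) = 0.70 mGal

0.7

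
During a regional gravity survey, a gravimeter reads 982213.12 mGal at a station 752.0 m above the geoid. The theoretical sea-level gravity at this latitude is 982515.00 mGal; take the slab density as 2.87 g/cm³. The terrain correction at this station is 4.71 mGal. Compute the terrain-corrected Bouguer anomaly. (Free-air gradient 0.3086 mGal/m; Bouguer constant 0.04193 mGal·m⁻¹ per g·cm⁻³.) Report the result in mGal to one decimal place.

-155.6

Free-air correction = 0.3086 × 752.0 = 232.07 mGal
Free-air anomaly = 982213.12 − 982515.00 + (232.07) = -69.81 mGal
Bouguer slab correction = 0.04193 × 2.87 × 752.0 = 90.50 mGal
Simple Bouguer anomaly = -69.81 − (90.50) = -160.31 mGal
Complete Bouguer anomaly = -160.31 + 4.71 = -155.60 mGal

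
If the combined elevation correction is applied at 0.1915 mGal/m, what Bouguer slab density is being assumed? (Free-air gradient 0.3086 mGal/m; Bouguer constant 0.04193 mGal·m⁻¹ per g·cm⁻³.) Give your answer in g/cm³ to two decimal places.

2.79

0.1915 = 0.3086 − 0.04193 × ρ
ρ = (0.3086 − 0.1915) / 0.04193 = 2.79 g/cm³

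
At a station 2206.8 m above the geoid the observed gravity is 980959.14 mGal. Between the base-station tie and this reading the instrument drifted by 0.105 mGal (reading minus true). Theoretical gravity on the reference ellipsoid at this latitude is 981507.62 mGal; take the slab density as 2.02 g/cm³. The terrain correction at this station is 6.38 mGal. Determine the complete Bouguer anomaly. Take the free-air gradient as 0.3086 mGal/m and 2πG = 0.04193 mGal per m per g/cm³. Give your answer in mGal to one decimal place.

Drift-corrected reading = 980959.14 − (0.105) = 980959.035 mGal
Free-air correction = 0.3086 × 2206.8 = 681.02 mGal
Free-air anomaly = 980959.035 − 981507.62 + (681.02) = 132.435 mGal
Bouguer slab correction = 0.04193 × 2.02 × 2206.8 = 186.91 mGal
Simple Bouguer anomaly = 132.435 − (186.91) = -54.475 mGal
Complete Bouguer anomaly = -54.475 + 6.38 = -48.095 mGal

-48.1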